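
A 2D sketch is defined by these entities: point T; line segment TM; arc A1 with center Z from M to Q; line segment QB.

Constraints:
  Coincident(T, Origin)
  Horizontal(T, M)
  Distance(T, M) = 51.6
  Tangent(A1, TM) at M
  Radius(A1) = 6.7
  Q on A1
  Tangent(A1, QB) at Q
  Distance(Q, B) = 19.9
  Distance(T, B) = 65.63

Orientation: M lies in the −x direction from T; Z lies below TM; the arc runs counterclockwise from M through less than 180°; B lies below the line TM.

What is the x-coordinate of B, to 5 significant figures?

-60.352

Checks: |ZQ| = 6.700 ✓; ∠(ZQ, QB) = 90.00° ✓; |QB| = 19.90 ✓; |TB| = 65.63 ✓.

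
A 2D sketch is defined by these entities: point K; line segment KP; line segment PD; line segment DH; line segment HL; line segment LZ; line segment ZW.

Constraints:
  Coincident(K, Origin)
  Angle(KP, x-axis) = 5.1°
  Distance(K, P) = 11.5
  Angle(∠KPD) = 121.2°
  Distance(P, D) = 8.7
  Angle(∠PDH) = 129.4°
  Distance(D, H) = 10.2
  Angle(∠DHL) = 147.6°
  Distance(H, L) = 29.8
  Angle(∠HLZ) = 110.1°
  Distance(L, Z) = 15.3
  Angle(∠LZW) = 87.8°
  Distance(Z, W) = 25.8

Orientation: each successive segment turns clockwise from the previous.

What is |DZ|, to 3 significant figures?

44.6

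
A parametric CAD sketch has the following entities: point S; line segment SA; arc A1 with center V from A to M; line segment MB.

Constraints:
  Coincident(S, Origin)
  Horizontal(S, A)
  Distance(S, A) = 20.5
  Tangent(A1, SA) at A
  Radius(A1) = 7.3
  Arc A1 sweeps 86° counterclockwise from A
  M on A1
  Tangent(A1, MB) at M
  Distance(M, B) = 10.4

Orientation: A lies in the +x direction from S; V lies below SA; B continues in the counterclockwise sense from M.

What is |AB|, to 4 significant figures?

18.94

S is at the origin; S and A share the same y with |SA| = 20.5 and A on the +x side, so A = (20.50, 0.000). The tangent condition forces VA to be normal to SA, so V = A + (0, -7.3) = (20.50, -7.300). On A1, A sits at bearing 90° from V; an 86° counterclockwise sweep puts M at bearing 176°, so M = V + 7.3·(cos 176°, sin 176°) = (13.22, -6.791). The tangent condition forces VM to be normal to MB, so MB runs along (−sin 176°, cos 176°); with |MB| = 10.4, B = (12.49, -17.17). Then |AB| = |B − A| = 18.94.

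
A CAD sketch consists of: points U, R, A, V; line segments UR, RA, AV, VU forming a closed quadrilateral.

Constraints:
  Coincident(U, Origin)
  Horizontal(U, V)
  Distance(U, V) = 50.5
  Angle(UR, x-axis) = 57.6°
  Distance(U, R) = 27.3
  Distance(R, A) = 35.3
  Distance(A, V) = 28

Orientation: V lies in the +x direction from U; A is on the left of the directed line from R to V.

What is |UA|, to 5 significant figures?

56.934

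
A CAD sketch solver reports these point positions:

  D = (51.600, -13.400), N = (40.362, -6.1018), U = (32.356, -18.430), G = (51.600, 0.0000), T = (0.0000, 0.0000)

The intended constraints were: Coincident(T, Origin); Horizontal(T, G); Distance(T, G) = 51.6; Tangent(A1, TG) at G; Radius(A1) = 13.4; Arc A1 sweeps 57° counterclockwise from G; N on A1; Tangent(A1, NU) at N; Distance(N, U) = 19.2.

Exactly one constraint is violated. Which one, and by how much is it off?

Distance(N, U) = 19.2 — off by 4.50.

T = (0.00, 0.00) ✓; T.y = 0.00, G.y = 0.00 ✓; |TG| = 51.60 ✓; ∠(DG, GT) = 90.00° ✓; |DG| = 13.40 ✓; bearing(D→N) − bearing(D→G) = 57.00° ✓; |DN| = 13.40 ✓; ∠(DN, NU) = 90.00° ✓; |NU| = 14.70 ✗.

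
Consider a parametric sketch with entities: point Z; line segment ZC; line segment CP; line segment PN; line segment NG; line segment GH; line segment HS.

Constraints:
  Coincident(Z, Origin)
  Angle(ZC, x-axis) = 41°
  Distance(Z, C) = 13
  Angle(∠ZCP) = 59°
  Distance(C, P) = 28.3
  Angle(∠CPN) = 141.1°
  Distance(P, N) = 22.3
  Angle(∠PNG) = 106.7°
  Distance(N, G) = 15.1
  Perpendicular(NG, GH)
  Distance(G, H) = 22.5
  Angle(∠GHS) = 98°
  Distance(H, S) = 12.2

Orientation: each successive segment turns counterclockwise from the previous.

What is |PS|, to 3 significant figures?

9.84

Z is at the origin; ZC runs at 41.0° with length 13.0, so C = (9.81, 8.53). ∠ZCP = 59.0° gives CP at 162° from the x-axis; with |CP| = 28.3, P = (-17.1, 17.3). ∠CPN = 141.1° gives PN at -159° from the x-axis; with |PN| = 22.3, N = (-37.9, 9.32). ∠PNG = 106.7° gives NG at -85.8° from the x-axis; with |NG| = 15.1, G = (-36.8, -5.74). The perpendicularity gives GH at right angles to NG, so GH runs at 4.20°; with |GH| = 22.5, H = (-14.4, -4.09). ∠GHS = 98.0° gives HS at 86.2° from the x-axis; with |HS| = 12.2, S = (-13.6, 8.08). Then |PS| = |S − P| = 9.84.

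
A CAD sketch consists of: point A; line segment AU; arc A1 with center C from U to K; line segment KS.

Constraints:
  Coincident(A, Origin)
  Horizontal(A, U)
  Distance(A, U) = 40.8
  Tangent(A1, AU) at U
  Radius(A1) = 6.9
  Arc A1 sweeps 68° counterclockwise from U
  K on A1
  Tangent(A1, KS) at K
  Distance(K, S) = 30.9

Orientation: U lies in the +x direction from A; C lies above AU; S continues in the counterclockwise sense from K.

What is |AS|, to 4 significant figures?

67.39

A is at the origin; AU is horizontal with |AU| = 40.8 and U on the +x side, so U = (40.80, 0.000). A1 meets AU tangentially, so CU is at right angles to AU, so C = U + (0, 6.9) = (40.80, 6.900). On A1, U sits at bearing -90° from C; a 68° counterclockwise sweep puts K at bearing -22°, so K = C + 6.9·(cos -22°, sin -22°) = (47.20, 4.315). The tangent condition forces CK to be normal to KS, so KS runs along (−sin -22°, cos -22°); with |KS| = 30.9, S = (58.77, 32.97). Then |AS| = |S − A| = 67.39.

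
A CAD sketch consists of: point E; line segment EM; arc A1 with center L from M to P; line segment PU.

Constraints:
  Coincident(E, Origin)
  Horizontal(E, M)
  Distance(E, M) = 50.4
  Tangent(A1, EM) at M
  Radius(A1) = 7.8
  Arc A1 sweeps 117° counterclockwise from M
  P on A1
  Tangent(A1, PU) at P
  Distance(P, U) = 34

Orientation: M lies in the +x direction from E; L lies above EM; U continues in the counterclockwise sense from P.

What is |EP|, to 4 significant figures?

58.46

E is at the origin; EM is horizontal with |EM| = 50.4 and M on the +x side, so M = (50.40, 0.000). Since A1 is tangent to EM there, LM ⟂ EM, so L = M + (0, 7.8) = (50.40, 7.800). On A1, M sits at bearing -90° from L; a 117° counterclockwise sweep puts P at bearing 27°, so P = L + 7.8·(cos 27°, sin 27°) = (57.35, 11.34). Then |EP| = |P − E| = 58.46.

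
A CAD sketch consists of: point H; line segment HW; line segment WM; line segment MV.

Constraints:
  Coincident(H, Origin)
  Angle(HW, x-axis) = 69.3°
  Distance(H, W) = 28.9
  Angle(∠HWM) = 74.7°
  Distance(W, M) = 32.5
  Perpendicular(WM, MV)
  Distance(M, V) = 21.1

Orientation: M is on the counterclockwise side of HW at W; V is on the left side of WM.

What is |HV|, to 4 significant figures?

25.78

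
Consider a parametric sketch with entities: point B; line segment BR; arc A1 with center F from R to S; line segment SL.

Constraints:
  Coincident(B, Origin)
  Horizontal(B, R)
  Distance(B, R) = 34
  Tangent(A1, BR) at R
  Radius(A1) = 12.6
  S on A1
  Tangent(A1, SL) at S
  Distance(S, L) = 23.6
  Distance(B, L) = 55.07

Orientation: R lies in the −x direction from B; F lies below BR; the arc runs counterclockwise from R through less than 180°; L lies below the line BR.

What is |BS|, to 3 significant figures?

48.8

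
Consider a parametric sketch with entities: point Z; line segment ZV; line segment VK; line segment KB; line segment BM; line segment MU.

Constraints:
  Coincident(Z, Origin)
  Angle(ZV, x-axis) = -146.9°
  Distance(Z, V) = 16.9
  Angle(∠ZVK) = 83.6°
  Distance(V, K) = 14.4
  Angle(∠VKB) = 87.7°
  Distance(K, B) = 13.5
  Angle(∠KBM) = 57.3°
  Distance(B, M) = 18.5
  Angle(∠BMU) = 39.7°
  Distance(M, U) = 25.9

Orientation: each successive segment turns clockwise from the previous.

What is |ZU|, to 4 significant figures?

27.74

Z is at the origin; ZV runs at -146.9° with length 16.9, so V = (-14.16, -9.229). ∠ZVK = 83.6° gives VK at 116.7° from the x-axis; with |VK| = 14.4, K = (-20.63, 3.635). ∠VKB = 87.7° gives KB at 24.40° from the x-axis; with |KB| = 13.5, B = (-8.333, 9.212). ∠KBM = 57.3° gives BM at -98.30° from the x-axis; with |BM| = 18.5, M = (-11.00, -9.094). ∠BMU = 39.7° gives MU at 121.4° from the x-axis; with |MU| = 25.9, U = (-24.50, 13.01). Then |ZU| = |U − Z| = 27.74.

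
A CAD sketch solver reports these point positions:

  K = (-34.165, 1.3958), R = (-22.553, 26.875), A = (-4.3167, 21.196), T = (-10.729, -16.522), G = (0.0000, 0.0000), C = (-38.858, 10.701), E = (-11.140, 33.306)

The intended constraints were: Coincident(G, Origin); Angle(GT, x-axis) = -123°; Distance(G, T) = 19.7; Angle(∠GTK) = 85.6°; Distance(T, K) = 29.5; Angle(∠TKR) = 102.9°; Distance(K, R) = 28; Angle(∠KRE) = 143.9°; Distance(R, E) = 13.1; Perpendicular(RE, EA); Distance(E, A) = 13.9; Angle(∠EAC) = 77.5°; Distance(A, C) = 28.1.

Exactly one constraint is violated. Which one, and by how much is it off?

Distance(A, C) = 28.1 — off by 8.00.

G = (0.00, 0.00) ✓; GT at -123.0° ✓; |GT| = 19.70 ✓; ∠GTK = 85.60° ✓; |TK| = 29.50 ✓; ∠TKR = 102.9° ✓; |KR| = 28.00 ✓; ∠KRE = 143.9° ✓; |RE| = 13.10 ✓; ∠(RE, EA) = 90.00° ✓; |EA| = 13.90 ✓; ∠EAC = 77.50° ✓; |AC| = 36.10 ✗.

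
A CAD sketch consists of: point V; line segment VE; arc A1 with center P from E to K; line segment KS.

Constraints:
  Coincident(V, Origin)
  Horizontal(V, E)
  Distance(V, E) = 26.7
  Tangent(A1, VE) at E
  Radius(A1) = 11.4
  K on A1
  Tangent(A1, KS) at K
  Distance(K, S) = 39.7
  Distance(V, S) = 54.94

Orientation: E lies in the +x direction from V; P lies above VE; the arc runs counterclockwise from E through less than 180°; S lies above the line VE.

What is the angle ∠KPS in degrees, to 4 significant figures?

73.98°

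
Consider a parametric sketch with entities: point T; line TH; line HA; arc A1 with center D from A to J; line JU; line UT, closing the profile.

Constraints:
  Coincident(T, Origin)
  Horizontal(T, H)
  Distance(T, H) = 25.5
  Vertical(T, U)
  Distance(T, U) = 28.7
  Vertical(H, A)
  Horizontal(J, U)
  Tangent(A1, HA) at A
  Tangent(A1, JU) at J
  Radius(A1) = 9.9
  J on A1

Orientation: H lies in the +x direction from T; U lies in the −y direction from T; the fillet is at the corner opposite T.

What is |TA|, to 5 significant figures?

31.681

The virtual corner opposite T is at (25.500, -28.700). The tangent condition forces DA to be normal to HA and since A1 is tangent to JU there, DJ ⟂ JU, with radius 9.9, so the center D sits 9.9 in from both sides at D = (15.600, -18.800). That places the tangent points at A = (25.500, -18.800) on HA and J = (15.600, -28.700) on JU. Then |TA| = |A − T| = 31.681.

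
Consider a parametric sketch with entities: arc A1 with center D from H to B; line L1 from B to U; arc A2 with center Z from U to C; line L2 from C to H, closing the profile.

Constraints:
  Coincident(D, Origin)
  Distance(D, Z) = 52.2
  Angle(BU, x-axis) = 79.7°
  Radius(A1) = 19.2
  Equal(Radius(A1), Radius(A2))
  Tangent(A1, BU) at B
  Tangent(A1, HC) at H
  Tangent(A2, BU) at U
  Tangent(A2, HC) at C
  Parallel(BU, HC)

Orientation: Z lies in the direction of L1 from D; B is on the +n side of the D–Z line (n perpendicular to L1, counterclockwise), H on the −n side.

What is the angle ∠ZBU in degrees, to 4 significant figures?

20.19°

The slot axis is L1's direction at 79.7°, so u = (cos 79.7°, sin 79.7°) = (0.1788, 0.9839) and n = (−sin 79.7°, cos 79.7°) = (-0.9839, 0.1788). D is at the origin and Z lies 52.2 along u from D, so Z = 52.2·u = (9.333, 51.36). Tangency of A1 to both parallel lines with radius 19.2 puts B and H at D ± 19.2·n: B = (-18.89, 3.433), H = (18.89, -3.433). Equal radii place U and C the same way about Z: U = Z + 19.2·n = (-9.557, 54.79), C = Z − 19.2·n = (28.22, 47.93). Then cos ∠ZBU = BZ·BU / (|BZ||BU|), giving 20.19°.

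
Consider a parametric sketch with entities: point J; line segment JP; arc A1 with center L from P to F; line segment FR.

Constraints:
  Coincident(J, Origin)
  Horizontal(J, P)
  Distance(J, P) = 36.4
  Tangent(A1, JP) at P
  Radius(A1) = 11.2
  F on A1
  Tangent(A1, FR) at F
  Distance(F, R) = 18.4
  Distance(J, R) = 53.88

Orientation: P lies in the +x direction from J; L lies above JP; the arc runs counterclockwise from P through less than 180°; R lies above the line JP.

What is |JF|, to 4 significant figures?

49.24

Checks: |LP| = 11.20 ✓; |LF| = 11.20 ✓; ∠(LF, FR) = 90.00° ✓; |FR| = 18.40 ✓; |JR| = 53.88 ✓.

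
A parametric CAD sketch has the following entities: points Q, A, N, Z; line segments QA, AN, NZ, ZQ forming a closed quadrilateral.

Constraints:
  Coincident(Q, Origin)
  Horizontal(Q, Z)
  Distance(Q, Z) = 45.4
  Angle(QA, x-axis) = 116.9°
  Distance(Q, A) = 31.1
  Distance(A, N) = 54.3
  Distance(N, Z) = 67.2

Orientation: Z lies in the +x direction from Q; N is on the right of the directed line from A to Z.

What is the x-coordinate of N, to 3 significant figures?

-16.3

Checks: |AN| = 54.30 ✓; |NZ| = 67.20 ✓.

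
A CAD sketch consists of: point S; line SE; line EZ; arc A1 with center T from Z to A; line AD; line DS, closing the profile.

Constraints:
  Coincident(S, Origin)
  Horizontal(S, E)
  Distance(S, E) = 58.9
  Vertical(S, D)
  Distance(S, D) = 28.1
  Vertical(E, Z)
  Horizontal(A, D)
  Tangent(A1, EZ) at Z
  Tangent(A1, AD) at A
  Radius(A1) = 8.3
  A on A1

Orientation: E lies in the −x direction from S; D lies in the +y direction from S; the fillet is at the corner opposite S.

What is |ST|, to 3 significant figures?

54.3

S and D share the same x with |SD| = 28.1 and D on the +y side, so D = (0.00, 28.1). The virtual corner opposite S is at (-58.9, 28.1). Tangency of A1 to EZ means the radius TZ is perpendicular to EZ and A1 meets AD tangentially, so TA is at right angles to AD, with radius 8.3, so the center T sits 8.3 in from both sides at T = (-50.6, 19.8). Then |ST| = |T − S| = 54.3.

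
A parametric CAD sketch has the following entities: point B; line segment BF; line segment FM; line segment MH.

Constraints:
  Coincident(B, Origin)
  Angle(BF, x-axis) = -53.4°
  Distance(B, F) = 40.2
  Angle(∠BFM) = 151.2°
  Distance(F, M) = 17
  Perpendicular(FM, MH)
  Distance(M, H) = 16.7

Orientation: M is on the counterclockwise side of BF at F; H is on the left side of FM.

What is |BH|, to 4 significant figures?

52.30

B is at the origin; BF runs at -53.4° with length 40.2, so F = 40.2·(cos -53.4°, sin -53.4°) = (23.97, -32.27). ∠BFM = 151.2°, so FM runs at -53.4° + (180° − 151.2°) = -24.60° from the x-axis; with |FM| = 17.0, M = F + 17.0·(cos -24.60°, sin -24.60°) = (39.43, -39.35). FM ⟂ MH; with |MH| = 16.7 on the left of FM, H = M + 16.7·(0.4163, 0.9092) = (46.38, -24.17). Then |BH| = |H − B| = 52.30.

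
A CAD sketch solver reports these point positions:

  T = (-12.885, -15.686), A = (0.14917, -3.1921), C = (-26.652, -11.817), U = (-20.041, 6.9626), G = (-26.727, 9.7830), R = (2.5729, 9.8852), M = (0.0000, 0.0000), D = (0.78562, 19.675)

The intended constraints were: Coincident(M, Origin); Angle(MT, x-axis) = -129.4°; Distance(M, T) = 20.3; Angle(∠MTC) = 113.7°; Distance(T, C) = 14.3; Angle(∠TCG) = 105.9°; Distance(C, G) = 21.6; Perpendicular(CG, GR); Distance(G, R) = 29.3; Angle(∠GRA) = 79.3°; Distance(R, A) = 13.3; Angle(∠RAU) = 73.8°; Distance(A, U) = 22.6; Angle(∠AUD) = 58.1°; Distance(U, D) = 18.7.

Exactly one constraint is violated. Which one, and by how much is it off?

Distance(U, D) = 18.7 — off by 5.70.

M = (0.00, 0.00) ✓; MT at -129.4° ✓; |MT| = 20.30 ✓; ∠MTC = 113.7° ✓; |TC| = 14.30 ✓; ∠TCG = 105.9° ✓; |CG| = 21.60 ✓; ∠(CG, GR) = 90.00° ✓; |GR| = 29.30 ✓; ∠GRA = 79.30° ✓; |RA| = 13.30 ✓; ∠RAU = 73.80° ✓; |AU| = 22.60 ✓; ∠AUD = 58.10° ✓; |UD| = 24.40 ✗.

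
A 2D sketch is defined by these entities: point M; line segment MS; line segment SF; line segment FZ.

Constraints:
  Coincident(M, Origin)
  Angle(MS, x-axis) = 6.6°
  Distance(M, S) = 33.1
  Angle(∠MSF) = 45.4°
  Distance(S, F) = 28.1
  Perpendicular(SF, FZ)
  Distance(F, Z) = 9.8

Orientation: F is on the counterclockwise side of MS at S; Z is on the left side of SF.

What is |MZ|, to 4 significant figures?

14.60

M is at the origin; MS runs at 6.6° with length 33.1, so S = 33.1·(cos 6.6°, sin 6.6°) = (32.88, 3.804). ∠MSF = 45.4°, so SF runs at 6.6° + (180° − 45.4°) = 141.2° from the x-axis; with |SF| = 28.1, F = S + 28.1·(cos 141.2°, sin 141.2°) = (10.98, 21.41). The perpendicularity gives FZ at right angles to SF; with |FZ| = 9.8 on the left of SF, Z = F + 9.8·(-0.6266, -0.7793) = (4.841, 13.77). Then |MZ| = |Z − M| = 14.60.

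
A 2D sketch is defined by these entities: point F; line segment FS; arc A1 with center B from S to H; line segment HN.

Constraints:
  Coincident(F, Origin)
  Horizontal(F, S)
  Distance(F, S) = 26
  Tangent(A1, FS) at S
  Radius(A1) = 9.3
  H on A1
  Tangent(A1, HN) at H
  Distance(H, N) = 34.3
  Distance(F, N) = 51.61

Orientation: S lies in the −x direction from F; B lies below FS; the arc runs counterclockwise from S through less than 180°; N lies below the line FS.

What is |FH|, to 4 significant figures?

36.90

Checks: F.y = 0.00, S.y = 0.00 ✓; |BH| = 9.300 ✓; ∠(BH, HN) = 90.00° ✓; |HN| = 34.30 ✓; |FN| = 51.61 ✓.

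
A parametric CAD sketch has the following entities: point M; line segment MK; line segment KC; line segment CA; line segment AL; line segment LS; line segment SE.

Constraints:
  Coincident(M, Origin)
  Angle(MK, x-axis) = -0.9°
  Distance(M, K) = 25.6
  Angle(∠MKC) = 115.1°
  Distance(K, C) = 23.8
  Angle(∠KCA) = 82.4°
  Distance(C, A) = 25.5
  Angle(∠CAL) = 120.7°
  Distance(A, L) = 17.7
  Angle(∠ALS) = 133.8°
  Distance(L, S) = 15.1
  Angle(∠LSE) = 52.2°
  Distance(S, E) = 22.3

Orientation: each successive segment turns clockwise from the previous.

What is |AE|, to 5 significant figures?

14.516

M is at the origin; MK runs at -0.9° with length 25.6, so K = (25.597, -0.40211). ∠MKC = 115.1° gives KC at -65.800° from the x-axis; with |KC| = 23.8, C = (35.353, -22.111). ∠KCA = 82.4° gives CA at -163.40° from the x-axis; with |CA| = 25.5, A = (10.916, -29.396). ∠CAL = 120.7° gives AL at 137.30° from the x-axis; with |AL| = 17.7, L = (-2.0922, -17.392). ∠ALS = 133.8° gives LS at 91.100° from the x-axis; with |LS| = 15.1, S = (-2.3821, -2.2950). ∠LSE = 52.2° gives SE at -36.700° from the x-axis; with |SE| = 22.3, E = (15.498, -15.622). Then |AE| = |E − A| = 14.516.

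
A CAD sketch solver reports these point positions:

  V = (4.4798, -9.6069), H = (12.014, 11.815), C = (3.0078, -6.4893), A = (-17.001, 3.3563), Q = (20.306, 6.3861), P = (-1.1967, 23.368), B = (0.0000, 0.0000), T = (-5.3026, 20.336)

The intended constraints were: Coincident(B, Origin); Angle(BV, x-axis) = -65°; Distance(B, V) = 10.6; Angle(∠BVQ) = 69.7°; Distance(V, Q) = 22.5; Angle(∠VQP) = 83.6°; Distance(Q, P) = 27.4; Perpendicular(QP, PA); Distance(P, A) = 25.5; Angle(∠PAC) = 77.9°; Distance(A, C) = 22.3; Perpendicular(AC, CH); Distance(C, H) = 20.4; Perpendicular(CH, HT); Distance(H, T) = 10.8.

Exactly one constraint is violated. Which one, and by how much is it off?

Distance(H, T) = 10.8 — off by 8.50.

B = (0.00, 0.00) ✓; BV at -65.00° ✓; |BV| = 10.60 ✓; ∠BVQ = 69.70° ✓; |VQ| = 22.50 ✓; ∠VQP = 83.60° ✓; |QP| = 27.40 ✓; ∠(QP, PA) = 90.00° ✓; |PA| = 25.50 ✓; ∠PAC = 77.90° ✓; |AC| = 22.30 ✓; ∠(AC, CH) = 90.00° ✓; |CH| = 20.40 ✓; ∠(CH, HT) = 90.00° ✓; |HT| = 19.30 ✗.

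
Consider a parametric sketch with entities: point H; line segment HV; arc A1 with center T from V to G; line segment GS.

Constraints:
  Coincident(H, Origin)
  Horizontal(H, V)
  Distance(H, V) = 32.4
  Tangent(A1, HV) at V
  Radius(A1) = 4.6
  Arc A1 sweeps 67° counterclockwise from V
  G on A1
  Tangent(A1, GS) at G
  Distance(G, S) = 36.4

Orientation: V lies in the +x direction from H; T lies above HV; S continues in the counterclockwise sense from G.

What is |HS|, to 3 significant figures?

62.5

On A1, V sits at bearing -90° from T; a 67° counterclockwise sweep puts G at bearing -23°, so G = T + 4.6·(cos -23°, sin -23°) = (36.6, 2.80). The tangent condition forces TG to be normal to GS, so GS runs along (−sin -23°, cos -23°); with |GS| = 36.4, S = (50.9, 36.3). Then |HS| = |S − H| = 62.5.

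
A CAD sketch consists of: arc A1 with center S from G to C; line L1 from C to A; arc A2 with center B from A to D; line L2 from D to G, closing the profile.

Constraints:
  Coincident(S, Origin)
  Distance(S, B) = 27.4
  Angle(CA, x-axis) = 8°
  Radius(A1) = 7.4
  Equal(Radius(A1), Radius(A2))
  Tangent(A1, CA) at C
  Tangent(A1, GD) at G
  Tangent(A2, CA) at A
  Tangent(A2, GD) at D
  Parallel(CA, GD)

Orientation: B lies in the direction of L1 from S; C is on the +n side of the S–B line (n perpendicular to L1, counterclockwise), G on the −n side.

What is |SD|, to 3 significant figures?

28.4

The slot axis is L1's direction at 8.0°, so u = (cos 8.0°, sin 8.0°) = (0.990, 0.139) and n = (−sin 8.0°, cos 8.0°) = (-0.139, 0.990). S is at the origin and B lies 27.4 along u from S, so B = 27.4·u = (27.1, 3.81). Tangency of A1 to both parallel lines with radius 7.4 puts C and G at S ± 7.4·n: C = (-1.03, 7.33), G = (1.03, -7.33). Equal radii place A and D the same way about B: A = B + 7.4·n = (26.1, 11.1), D = B − 7.4·n = (28.2, -3.51). Then |SD| = |D − S| = 28.4.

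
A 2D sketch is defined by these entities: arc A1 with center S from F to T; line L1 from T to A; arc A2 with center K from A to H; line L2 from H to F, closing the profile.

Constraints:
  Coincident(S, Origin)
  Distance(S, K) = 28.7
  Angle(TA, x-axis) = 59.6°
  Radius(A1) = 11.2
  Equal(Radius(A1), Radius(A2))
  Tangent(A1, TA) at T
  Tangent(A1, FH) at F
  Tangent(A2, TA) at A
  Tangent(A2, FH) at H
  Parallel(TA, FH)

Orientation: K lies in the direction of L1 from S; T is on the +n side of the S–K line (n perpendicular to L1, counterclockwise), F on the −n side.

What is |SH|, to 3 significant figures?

30.8

Tangency of A1 to both parallel lines with radius 11.2 puts T and F at S ± 11.2·n: T = (-9.66, 5.67), F = (9.66, -5.67). Equal radii place A and H the same way about K: A = K + 11.2·n = (4.86, 30.4), H = K − 11.2·n = (24.2, 19.1). Then |SH| = |H − S| = 30.8.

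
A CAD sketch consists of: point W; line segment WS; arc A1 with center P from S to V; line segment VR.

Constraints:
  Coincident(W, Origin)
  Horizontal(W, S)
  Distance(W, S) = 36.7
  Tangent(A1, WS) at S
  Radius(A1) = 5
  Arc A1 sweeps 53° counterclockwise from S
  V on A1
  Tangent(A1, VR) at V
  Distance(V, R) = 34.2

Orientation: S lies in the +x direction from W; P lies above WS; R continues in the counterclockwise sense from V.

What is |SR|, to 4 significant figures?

38.25

W is at the origin; W and S share the same y with |WS| = 36.7 and S on the +x side, so S = (36.70, 0.000). Since A1 is tangent to WS there, PS ⟂ WS, so P = S + (0, 5) = (36.70, 5.000). On A1, S sits at bearing -90° from P; a 53° counterclockwise sweep puts V at bearing -37°, so V = P + 5.0·(cos -37°, sin -37°) = (40.69, 1.991). A1 meets VR tangentially, so PV is at right angles to VR, so VR runs along (−sin -37°, cos -37°); with |VR| = 34.2, R = (61.28, 29.30). Then |SR| = |R − S| = 38.25.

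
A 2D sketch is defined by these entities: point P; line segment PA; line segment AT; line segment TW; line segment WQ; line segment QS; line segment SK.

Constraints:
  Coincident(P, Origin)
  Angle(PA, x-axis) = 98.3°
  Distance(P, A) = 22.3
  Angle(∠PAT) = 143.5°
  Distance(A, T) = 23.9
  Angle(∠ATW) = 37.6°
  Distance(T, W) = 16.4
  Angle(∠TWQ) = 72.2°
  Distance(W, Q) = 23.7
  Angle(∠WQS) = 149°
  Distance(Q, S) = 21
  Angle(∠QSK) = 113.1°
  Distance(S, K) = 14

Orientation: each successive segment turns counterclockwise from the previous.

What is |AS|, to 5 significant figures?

33.620

P is at the origin; PA runs at 98.3° with length 22.3, so A = (-3.2191, 22.066). ∠PAT = 143.5° gives AT at 134.80° from the x-axis; with |AT| = 23.9, T = (-20.060, 39.025). ∠ATW = 37.6° gives TW at -82.800° from the x-axis; with |TW| = 16.4, W = (-18.004, 22.754). ∠TWQ = 72.2° gives WQ at 25.000° from the x-axis; with |WQ| = 23.7, Q = (3.4751, 32.771). ∠WQS = 149.0° gives QS at 56.000° from the x-axis; with |QS| = 21.0, S = (15.218, 50.180). Then |AS| = |S − A| = 33.620.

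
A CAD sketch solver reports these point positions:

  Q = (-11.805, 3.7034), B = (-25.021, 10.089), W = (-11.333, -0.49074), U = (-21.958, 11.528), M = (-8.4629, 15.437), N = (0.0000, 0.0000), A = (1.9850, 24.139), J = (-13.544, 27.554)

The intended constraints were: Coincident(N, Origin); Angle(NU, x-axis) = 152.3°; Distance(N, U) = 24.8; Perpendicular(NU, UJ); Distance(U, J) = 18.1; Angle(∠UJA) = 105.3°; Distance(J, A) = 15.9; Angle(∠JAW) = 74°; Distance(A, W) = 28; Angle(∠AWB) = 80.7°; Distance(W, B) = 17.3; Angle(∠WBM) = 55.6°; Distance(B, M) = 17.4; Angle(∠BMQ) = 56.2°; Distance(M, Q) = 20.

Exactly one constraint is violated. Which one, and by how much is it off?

Distance(M, Q) = 20 — off by 7.80.

N = (0.00, 0.00) ✓; NU at 152.3° ✓; |NU| = 24.80 ✓; ∠(NU, UJ) = 90.00° ✓; |UJ| = 18.10 ✓; ∠UJA = 105.3° ✓; |JA| = 15.90 ✓; ∠JAW = 74.00° ✓; |AW| = 28.00 ✓; ∠AWB = 80.70° ✓; |WB| = 17.30 ✓; ∠WBM = 55.60° ✓; |BM| = 17.40 ✓; ∠BMQ = 56.20° ✓; |MQ| = 12.20 ✗.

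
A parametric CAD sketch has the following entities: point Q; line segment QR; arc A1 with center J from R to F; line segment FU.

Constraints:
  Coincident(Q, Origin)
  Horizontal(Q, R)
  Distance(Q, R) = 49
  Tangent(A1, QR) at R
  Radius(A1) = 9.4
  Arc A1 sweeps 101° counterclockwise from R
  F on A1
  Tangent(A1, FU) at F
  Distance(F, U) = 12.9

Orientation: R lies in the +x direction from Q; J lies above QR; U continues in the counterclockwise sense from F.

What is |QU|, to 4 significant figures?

60.65

Q is at the origin; Q and R share the same y with |QR| = 49.0 and R on the +x side, so R = (49.00, 0.000). Since A1 is tangent to QR there, JR ⟂ QR, so J = R + (0, 9.4) = (49.00, 9.400). On A1, R sits at bearing -90° from J; a 101° counterclockwise sweep puts F at bearing 11°, so F = J + 9.4·(cos 11°, sin 11°) = (58.23, 11.19). The tangent condition forces JF to be normal to FU, so FU runs along (−sin 11°, cos 11°); with |FU| = 12.9, U = (55.77, 23.86). Then |QU| = |U − Q| = 60.65.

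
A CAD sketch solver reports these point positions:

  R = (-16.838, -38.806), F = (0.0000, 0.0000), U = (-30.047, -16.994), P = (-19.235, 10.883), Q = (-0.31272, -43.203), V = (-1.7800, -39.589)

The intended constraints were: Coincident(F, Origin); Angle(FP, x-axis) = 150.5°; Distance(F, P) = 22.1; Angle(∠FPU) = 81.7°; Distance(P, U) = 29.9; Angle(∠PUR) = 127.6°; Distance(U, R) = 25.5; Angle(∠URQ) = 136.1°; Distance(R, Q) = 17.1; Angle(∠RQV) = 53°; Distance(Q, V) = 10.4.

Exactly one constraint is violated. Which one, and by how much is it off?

Distance(Q, V) = 10.4 — off by 6.50.

F = (0.00, 0.00) ✓; FP at 150.5° ✓; |FP| = 22.10 ✓; ∠FPU = 81.70° ✓; |PU| = 29.90 ✓; ∠PUR = 127.6° ✓; |UR| = 25.50 ✓; ∠URQ = 136.1° ✓; |RQ| = 17.10 ✓; ∠RQV = 53.00° ✓; |QV| = 3.901 ✗.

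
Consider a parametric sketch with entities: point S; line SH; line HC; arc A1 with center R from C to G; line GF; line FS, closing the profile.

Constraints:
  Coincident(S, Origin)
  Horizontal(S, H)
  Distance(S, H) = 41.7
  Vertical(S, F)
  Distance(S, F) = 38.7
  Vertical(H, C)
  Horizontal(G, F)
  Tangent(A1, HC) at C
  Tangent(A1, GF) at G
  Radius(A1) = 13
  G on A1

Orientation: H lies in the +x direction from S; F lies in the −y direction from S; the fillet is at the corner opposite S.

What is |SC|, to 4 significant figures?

48.98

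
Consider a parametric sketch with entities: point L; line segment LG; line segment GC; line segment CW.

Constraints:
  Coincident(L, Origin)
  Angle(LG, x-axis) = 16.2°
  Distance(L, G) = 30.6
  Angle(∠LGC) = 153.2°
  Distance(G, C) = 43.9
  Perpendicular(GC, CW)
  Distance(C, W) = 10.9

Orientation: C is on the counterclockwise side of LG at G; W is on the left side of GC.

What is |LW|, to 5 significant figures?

71.272

L is at the origin; LG runs at 16.2° with length 30.6, so G = 30.6·(cos 16.2°, sin 16.2°) = (29.385, 8.5371). ∠LGC = 153.2°, so GC runs at 16.2° + (180° − 153.2°) = 43.000° from the x-axis; with |GC| = 43.9, C = G + 43.9·(cos 43.000°, sin 43.000°) = (61.491, 38.477). GC is perpendicular to CW; with |CW| = 10.9 on the left of GC, W = C + 10.9·(-0.68200, 0.73135) = (54.058, 46.449). Then |LW| = |W − L| = 71.272.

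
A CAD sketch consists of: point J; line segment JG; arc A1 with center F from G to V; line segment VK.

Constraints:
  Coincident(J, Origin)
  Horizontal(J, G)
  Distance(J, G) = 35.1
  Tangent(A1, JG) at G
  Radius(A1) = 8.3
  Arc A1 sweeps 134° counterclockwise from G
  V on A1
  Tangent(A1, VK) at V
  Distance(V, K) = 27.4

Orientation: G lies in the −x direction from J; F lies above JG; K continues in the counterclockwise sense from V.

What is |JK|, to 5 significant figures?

58.826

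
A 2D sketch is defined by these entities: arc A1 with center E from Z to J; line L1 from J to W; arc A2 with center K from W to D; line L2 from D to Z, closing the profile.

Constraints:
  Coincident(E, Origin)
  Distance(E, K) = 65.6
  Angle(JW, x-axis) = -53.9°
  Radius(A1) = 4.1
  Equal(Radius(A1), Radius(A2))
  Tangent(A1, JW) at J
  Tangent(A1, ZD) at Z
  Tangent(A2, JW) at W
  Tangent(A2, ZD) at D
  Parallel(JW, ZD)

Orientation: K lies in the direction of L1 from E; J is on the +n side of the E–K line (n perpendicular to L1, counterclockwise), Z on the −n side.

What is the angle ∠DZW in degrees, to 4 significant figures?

7.125°

The slot axis is L1's direction at -53.9°, so u = (cos -53.9°, sin -53.9°) = (0.5892, -0.8080) and n = (−sin -53.9°, cos -53.9°) = (0.8080, 0.5892). E is at the origin and K lies 65.6 along u from E, so K = 65.6·u = (38.65, -53.00). Tangency of A1 to both parallel lines with radius 4.1 puts J and Z at E ± 4.1·n: J = (3.313, 2.416), Z = (-3.313, -2.416). Equal radii place W and D the same way about K: W = K + 4.1·n = (41.96, -50.59), D = K − 4.1·n = (35.34, -55.42). Then cos ∠DZW = ZD·ZW / (|ZD||ZW|), giving 7.125°.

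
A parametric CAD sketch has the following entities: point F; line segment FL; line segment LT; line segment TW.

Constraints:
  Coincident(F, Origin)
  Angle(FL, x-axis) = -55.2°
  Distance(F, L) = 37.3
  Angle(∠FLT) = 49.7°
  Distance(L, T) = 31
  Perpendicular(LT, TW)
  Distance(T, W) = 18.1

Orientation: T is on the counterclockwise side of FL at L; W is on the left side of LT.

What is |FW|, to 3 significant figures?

12.4

∠FLT = 49.7°, so LT runs at -55.2° + (180° − 49.7°) = 75.1° from the x-axis; with |LT| = 31.0, T = L + 31.0·(cos 75.1°, sin 75.1°) = (29.3, -0.671). The perpendicularity gives TW at right angles to LT; with |TW| = 18.1 on the left of LT, W = T + 18.1·(-0.966, 0.257) = (11.8, 3.98). Then |FW| = |W − F| = 12.4.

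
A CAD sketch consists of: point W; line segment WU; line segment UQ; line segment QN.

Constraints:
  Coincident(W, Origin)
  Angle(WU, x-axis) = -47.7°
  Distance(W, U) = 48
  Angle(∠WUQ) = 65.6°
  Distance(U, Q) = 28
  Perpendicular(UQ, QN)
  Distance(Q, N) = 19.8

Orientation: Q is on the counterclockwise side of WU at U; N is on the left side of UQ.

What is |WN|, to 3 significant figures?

25.3

W is at the origin; WU runs at -47.7° with length 48.0, so U = 48.0·(cos -47.7°, sin -47.7°) = (32.3, -35.5). ∠WUQ = 65.6°, so UQ runs at -47.7° + (180° − 65.6°) = 66.7° from the x-axis; with |UQ| = 28.0, Q = U + 28.0·(cos 66.7°, sin 66.7°) = (43.4, -9.79). UQ ⟂ QN; with |QN| = 19.8 on the left of UQ, N = Q + 19.8·(-0.918, 0.396) = (25.2, -1.95). Then |WN| = |N − W| = 25.3.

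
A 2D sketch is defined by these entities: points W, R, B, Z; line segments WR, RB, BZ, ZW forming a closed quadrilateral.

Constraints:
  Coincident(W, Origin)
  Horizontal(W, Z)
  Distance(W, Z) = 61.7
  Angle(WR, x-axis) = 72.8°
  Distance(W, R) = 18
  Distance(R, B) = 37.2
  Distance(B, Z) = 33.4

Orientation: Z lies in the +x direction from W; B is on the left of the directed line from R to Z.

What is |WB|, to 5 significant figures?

49.098

Checks: |RB| = 37.20 ✓; |BZ| = 33.40 ✓.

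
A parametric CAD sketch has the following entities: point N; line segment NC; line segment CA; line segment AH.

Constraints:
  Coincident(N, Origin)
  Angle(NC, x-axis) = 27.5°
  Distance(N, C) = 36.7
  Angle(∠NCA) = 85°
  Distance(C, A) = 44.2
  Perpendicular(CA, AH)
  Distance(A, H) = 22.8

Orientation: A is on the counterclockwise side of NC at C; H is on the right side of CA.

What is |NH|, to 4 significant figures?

72.14

N is at the origin; NC runs at 27.5° with length 36.7, so C = 36.7·(cos 27.5°, sin 27.5°) = (32.55, 16.95). ∠NCA = 85.0°, so CA runs at 27.5° + (180° − 85.0°) = 122.5° from the x-axis; with |CA| = 44.2, A = C + 44.2·(cos 122.5°, sin 122.5°) = (8.805, 54.22). CA is perpendicular to AH; with |AH| = 22.8 on the right of CA, H = A + 22.8·(0.8434, 0.5373) = (28.03, 66.47). Then |NH| = |H − N| = 72.14.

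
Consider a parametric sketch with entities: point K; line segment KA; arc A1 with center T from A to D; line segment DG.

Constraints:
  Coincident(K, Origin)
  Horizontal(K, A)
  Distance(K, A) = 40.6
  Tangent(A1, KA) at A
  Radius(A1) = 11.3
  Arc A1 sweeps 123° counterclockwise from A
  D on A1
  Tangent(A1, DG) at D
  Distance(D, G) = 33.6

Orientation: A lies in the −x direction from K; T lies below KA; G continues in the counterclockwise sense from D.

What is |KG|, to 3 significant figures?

55.6

K is at the origin; KA is horizontal with |KA| = 40.6 and A on the −x side, so A = (-40.6, 0.00). A1 meets KA tangentially, so TA is at right angles to KA, so T = A + (0, -11.3) = (-40.6, -11.3). On A1, A sits at bearing 90° from T; a 123° counterclockwise sweep puts D at bearing 213°, so D = T + 11.3·(cos 213°, sin 213°) = (-50.1, -17.5). The tangent condition forces TD to be normal to DG, so DG runs along (−sin 213°, cos 213°); with |DG| = 33.6, G = (-31.8, -45.6). Then |KG| = |G − K| = 55.6.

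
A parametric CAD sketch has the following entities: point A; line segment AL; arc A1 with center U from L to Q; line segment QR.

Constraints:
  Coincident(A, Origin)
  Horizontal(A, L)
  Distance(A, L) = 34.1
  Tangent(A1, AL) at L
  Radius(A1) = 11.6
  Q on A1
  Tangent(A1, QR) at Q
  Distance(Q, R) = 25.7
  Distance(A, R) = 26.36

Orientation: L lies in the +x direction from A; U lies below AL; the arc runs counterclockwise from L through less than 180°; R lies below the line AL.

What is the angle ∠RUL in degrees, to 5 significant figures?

117.74°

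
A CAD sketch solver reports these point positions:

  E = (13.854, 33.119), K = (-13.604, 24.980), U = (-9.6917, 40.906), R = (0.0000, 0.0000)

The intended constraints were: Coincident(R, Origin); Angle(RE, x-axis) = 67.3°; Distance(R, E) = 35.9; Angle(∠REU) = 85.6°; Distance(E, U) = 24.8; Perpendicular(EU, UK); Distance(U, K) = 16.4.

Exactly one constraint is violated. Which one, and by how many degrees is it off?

Perpendicular(EU, UK) — off by 4.50°.

R = (0.00, 0.00) ✓; RE at 67.30° ✓; |RE| = 35.90 ✓; ∠REU = 85.60° ✓; |EU| = 24.80 ✓; ∠(EU, UK) = 94.50° ✗; |UK| = 16.40 ✓.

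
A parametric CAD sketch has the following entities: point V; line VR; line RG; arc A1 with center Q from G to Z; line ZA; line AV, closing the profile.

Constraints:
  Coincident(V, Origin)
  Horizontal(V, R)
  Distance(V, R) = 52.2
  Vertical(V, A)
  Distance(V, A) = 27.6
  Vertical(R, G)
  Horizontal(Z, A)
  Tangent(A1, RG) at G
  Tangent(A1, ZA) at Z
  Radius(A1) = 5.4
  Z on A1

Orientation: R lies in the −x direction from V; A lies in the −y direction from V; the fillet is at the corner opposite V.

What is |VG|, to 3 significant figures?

56.7

The virtual corner opposite V is at (-52.2, -27.6). Since A1 is tangent to RG there, QG ⟂ RG and tangency of A1 to ZA means the radius QZ is perpendicular to ZA, with radius 5.4, so the center Q sits 5.4 in from both sides at Q = (-46.8, -22.2). That places the tangent points at G = (-52.2, -22.2) on RG and Z = (-46.8, -27.6) on ZA. Then |VG| = |G − V| = 56.7.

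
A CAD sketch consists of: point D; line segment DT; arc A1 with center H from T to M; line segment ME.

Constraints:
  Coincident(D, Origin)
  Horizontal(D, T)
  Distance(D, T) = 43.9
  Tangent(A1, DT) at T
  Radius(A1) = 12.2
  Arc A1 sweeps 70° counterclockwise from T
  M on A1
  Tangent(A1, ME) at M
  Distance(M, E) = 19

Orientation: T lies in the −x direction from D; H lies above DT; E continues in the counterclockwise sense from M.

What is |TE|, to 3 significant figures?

31.5

D is at the origin; D and T share the same y with |DT| = 43.9 and T on the −x side, so T = (-43.9, 0.00). The tangent condition forces HT to be normal to DT, so H = T + (0, 12.2) = (-43.9, 12.2). On A1, T sits at bearing -90° from H; a 70° counterclockwise sweep puts M at bearing -20°, so M = H + 12.2·(cos -20°, sin -20°) = (-32.4, 8.03). The tangent condition forces HM to be normal to ME, so ME runs along (−sin -20°, cos -20°); with |ME| = 19.0, E = (-25.9, 25.9). Then |TE| = |E − T| = 31.5.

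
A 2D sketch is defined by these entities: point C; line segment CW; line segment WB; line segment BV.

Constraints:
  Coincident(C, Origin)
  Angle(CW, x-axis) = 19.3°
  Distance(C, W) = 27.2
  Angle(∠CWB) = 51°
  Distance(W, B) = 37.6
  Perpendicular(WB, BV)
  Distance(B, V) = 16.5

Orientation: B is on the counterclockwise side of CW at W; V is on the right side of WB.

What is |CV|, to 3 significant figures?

42.9

C is at the origin; CW runs at 19.3° with length 27.2, so W = 27.2·(cos 19.3°, sin 19.3°) = (25.7, 8.99). ∠CWB = 51.0°, so WB runs at 19.3° + (180° − 51.0°) = 148° from the x-axis; with |WB| = 37.6, B = W + 37.6·(cos 148°, sin 148°) = (-6.32, 28.7). WB is perpendicular to BV; with |BV| = 16.5 on the right of WB, V = B + 16.5·(0.525, 0.851) = (2.35, 42.8). Then |CV| = |V − C| = 42.9.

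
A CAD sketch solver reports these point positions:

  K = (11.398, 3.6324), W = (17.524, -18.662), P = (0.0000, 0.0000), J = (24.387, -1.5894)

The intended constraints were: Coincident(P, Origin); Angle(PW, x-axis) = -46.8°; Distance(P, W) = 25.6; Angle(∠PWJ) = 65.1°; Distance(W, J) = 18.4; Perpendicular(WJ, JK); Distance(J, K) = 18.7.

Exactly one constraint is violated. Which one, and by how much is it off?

Distance(J, K) = 18.7 — off by 4.70.

P = (0.00, 0.00) ✓; PW at -46.80° ✓; |PW| = 25.60 ✓; ∠PWJ = 65.10° ✓; |WJ| = 18.40 ✓; ∠(WJ, JK) = 90.00° ✓; |JK| = 14.00 ✗.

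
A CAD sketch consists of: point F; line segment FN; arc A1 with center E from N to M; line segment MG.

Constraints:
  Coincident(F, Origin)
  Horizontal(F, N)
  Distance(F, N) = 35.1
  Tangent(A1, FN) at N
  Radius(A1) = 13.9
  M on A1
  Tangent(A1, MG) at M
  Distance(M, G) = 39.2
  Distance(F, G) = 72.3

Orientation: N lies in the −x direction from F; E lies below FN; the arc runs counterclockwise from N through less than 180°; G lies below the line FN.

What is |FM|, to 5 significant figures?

50.923

Checks: |EM| = 13.90 ✓; ∠(EM, MG) = 90.00° ✓; |MG| = 39.20 ✓; |FG| = 72.30 ✓.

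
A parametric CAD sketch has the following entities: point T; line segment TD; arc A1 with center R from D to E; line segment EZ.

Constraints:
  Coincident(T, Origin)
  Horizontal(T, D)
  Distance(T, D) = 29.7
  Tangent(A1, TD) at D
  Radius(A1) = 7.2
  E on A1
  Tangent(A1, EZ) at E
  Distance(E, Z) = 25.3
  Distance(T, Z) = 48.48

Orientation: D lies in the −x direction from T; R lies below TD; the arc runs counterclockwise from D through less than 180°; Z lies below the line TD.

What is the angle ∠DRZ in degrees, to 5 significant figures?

166.84°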